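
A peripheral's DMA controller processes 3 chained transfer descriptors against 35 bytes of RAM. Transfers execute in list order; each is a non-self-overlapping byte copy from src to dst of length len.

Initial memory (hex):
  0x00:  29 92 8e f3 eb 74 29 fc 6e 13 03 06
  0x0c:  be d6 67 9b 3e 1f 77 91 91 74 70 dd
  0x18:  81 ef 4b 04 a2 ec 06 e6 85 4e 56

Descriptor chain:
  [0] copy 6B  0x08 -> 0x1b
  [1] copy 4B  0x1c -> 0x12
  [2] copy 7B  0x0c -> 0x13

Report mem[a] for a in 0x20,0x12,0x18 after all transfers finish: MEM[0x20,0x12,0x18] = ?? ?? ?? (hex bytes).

[0] 0x08->0x1b len=6 : 6e 13 03 06 be d6
[1] 0x1c->0x12 len=4 : 13 03 06 be
[2] 0x0c->0x13 len=7 : be d6 67 9b 3e 1f 13
query mem[0x20]=0xd6, mem[0x12]=0x13, mem[0x18]=0x1f

MEM[0x20,0x12,0x18] = d6 13 1f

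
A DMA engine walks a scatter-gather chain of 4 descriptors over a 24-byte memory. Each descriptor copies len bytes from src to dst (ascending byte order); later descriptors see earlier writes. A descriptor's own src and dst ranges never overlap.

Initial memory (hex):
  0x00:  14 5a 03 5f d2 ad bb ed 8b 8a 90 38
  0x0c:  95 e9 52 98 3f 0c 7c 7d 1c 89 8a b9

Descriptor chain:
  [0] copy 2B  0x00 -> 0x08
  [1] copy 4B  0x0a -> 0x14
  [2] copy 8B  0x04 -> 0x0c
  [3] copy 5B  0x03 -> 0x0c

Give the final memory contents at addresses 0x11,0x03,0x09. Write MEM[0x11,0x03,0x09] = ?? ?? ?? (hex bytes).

  after D0: wrote 2B at 0x08 = 145a
  after D1: wrote 4B at 0x14 = 903895e9
  after D2: wrote 8B at 0x0c = d2adbbed145a9038
  after D3: wrote 5B at 0x0c = 5fd2adbbed
query mem[0x11]=0x5a, mem[0x03]=0x5f, mem[0x09]=0x5a

MEM[0x11,0x03,0x09] = 5a 5f 5a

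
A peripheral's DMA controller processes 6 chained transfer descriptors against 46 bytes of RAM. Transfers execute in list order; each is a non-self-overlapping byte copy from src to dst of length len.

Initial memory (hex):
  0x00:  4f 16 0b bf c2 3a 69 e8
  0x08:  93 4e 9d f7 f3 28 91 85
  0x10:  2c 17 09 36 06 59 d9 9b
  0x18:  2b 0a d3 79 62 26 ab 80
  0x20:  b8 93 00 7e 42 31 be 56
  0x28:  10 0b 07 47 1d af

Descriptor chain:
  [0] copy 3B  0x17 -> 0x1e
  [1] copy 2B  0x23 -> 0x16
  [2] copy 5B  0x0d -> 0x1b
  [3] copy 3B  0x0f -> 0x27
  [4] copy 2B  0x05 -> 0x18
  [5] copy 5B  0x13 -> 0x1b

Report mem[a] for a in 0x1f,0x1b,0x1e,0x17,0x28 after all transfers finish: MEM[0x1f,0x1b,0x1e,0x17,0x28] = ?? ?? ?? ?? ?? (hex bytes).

  after D0: wrote 3B at 0x1e = 9b2b0a
  after D1: wrote 2B at 0x16 = 7e42
  after D2: wrote 5B at 0x1b = 2891852c17
  after D3: wrote 3B at 0x27 = 852c17
  after D4: wrote 2B at 0x18 = 3a69
  after D5: wrote 5B at 0x1b = 3606597e42
query mem[0x1f]=0x42, mem[0x1b]=0x36, mem[0x1e]=0x7e, mem[0x17]=0x42, mem[0x28]=0x2c

MEM[0x1f,0x1b,0x1e,0x17,0x28] = 42 36 7e 42 2c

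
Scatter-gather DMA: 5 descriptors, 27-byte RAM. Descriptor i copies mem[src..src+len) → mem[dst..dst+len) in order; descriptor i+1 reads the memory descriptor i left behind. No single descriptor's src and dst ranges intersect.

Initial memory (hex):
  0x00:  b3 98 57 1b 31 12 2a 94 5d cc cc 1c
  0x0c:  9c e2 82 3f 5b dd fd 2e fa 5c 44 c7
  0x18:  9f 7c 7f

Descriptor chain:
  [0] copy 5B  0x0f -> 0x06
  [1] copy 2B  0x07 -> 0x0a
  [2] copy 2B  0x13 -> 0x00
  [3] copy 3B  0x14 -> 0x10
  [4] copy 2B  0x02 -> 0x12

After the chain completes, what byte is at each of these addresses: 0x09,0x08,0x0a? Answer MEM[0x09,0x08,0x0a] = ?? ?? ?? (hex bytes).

MEM[0x09,0x08,0x0a] = fd dd 5b

D0: mem[0x06..0x0a] <- [3f 5b dd fd 2e]
D1: mem[0x0a..0x0b] <- [5b dd]
D2: mem[0x00..0x01] <- [2e fa]
D3: mem[0x10..0x12] <- [fa 5c 44]
D4: mem[0x12..0x13] <- [57 1b]
query mem[0x09]=0xfd, mem[0x08]=0xdd, mem[0x0a]=0x5b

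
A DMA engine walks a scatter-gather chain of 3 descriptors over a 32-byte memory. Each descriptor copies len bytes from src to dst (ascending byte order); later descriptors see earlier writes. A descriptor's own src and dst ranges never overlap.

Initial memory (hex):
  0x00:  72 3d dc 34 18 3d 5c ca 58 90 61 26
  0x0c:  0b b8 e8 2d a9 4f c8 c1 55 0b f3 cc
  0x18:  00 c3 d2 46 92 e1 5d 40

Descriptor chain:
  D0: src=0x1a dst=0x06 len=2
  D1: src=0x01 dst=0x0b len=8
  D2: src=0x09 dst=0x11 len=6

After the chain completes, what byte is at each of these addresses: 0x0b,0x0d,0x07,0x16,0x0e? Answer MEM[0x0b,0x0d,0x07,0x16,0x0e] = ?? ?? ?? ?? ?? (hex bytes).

[0] 0x1a->0x06 len=2 : d2 46
[1] 0x01->0x0b len=8 : 3d dc 34 18 3d d2 46 58
[2] 0x09->0x11 len=6 : 90 61 3d dc 34 18
query mem[0x0b]=0x3d, mem[0x0d]=0x34, mem[0x07]=0x46, mem[0x16]=0x18, mem[0x0e]=0x18

MEM[0x0b,0x0d,0x07,0x16,0x0e] = 3d 34 46 18 18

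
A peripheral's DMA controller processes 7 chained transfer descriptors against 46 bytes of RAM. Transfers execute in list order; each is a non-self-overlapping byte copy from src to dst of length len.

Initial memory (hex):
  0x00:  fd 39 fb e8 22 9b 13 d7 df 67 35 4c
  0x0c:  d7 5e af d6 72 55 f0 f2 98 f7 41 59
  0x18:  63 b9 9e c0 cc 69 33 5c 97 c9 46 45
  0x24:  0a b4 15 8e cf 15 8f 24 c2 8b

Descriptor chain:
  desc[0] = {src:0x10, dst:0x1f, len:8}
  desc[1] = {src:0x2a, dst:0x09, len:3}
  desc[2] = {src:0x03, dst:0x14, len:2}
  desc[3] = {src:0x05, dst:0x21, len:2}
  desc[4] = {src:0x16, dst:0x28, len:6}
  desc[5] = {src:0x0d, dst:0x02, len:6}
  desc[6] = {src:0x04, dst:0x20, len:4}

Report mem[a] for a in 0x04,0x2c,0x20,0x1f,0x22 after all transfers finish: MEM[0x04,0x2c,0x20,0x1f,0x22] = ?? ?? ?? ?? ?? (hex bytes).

MEM[0x04,0x2c,0x20,0x1f,0x22] = d6 9e d6 72 55

D0: mem[0x1f..0x26] <- [72 55 f0 f2 98 f7 41 59]
D1: mem[0x09..0x0b] <- [8f 24 c2]
D2: mem[0x14..0x15] <- [e8 22]
D3: mem[0x21..0x22] <- [9b 13]
D4: mem[0x28..0x2d] <- [41 59 63 b9 9e c0]
D5: mem[0x02..0x07] <- [5e af d6 72 55 f0]
D6: mem[0x20..0x23] <- [d6 72 55 f0]
query mem[0x04]=0xd6, mem[0x2c]=0x9e, mem[0x20]=0xd6, mem[0x1f]=0x72, mem[0x22]=0x55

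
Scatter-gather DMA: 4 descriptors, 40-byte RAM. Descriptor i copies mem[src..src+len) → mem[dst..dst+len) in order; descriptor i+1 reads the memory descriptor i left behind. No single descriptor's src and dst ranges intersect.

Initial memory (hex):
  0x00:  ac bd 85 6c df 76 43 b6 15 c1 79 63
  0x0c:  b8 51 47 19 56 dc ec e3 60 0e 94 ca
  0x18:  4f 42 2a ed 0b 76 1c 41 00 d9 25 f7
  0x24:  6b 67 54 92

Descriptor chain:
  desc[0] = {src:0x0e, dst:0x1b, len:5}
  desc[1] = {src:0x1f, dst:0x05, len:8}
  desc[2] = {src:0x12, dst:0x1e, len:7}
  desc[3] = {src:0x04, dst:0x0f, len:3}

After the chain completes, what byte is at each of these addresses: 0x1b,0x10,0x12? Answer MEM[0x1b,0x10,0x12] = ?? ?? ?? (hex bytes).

MEM[0x1b,0x10,0x12] = 47 ec ec

  after D0: wrote 5B at 0x1b = 471956dcec
  after D1: wrote 8B at 0x05 = ec00d925f76b6754
  after D2: wrote 7B at 0x1e = ece3600e94ca4f
  after D3: wrote 3B at 0x0f = dfec00
query mem[0x1b]=0x47, mem[0x10]=0xec, mem[0x12]=0xec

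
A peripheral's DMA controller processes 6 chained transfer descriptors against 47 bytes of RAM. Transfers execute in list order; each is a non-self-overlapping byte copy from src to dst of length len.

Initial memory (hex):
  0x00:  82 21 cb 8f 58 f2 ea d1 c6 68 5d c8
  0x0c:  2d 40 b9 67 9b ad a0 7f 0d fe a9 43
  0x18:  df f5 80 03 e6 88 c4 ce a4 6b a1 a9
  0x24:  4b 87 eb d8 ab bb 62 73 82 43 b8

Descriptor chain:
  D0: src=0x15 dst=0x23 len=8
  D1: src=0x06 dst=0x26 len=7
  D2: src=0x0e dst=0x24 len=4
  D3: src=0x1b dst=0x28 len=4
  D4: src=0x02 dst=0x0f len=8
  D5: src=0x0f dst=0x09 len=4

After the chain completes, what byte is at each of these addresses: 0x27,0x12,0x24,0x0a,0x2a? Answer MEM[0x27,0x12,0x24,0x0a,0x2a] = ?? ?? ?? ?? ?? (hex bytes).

[0] 0x15->0x23 len=8 : fe a9 43 df f5 80 03 e6
[1] 0x06->0x26 len=7 : ea d1 c6 68 5d c8 2d
[2] 0x0e->0x24 len=4 : b9 67 9b ad
[3] 0x1b->0x28 len=4 : 03 e6 88 c4
[4] 0x02->0x0f len=8 : cb 8f 58 f2 ea d1 c6 68
[5] 0x0f->0x09 len=4 : cb 8f 58 f2
query mem[0x27]=0xad, mem[0x12]=0xf2, mem[0x24]=0xb9, mem[0x0a]=0x8f, mem[0x2a]=0x88

MEM[0x27,0x12,0x24,0x0a,0x2a] = ad f2 b9 8f 88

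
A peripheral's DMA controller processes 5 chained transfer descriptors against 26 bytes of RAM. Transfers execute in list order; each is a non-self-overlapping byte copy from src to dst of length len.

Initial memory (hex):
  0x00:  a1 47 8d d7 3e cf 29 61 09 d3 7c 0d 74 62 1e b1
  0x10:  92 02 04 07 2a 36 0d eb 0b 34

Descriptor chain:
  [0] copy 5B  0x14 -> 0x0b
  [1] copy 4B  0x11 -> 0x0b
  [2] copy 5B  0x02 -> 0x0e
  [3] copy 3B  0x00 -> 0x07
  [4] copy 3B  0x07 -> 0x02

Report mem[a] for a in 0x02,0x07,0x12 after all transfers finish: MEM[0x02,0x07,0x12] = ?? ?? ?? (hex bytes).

[0] 0x14->0x0b len=5 : 2a 36 0d eb 0b
[1] 0x11->0x0b len=4 : 02 04 07 2a
[2] 0x02->0x0e len=5 : 8d d7 3e cf 29
[3] 0x00->0x07 len=3 : a1 47 8d
[4] 0x07->0x02 len=3 : a1 47 8d
query mem[0x02]=0xa1, mem[0x07]=0xa1, mem[0x12]=0x29

MEM[0x02,0x07,0x12] = a1 a1 29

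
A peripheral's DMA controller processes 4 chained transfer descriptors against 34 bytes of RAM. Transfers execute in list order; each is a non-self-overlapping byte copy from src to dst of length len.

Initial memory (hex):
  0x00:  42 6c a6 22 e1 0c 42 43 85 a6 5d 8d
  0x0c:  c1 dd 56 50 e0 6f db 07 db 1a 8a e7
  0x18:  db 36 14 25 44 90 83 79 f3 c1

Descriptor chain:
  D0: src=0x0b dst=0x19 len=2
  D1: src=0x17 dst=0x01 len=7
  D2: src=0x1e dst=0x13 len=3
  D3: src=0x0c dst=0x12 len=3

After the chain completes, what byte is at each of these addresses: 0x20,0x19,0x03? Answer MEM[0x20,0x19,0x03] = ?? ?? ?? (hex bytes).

MEM[0x20,0x19,0x03] = f3 8d 8d

[0] 0x0b->0x19 len=2 : 8d c1
[1] 0x17->0x01 len=7 : e7 db 8d c1 25 44 90
[2] 0x1e->0x13 len=3 : 83 79 f3
[3] 0x0c->0x12 len=3 : c1 dd 56
query mem[0x20]=0xf3, mem[0x19]=0x8d, mem[0x03]=0x8d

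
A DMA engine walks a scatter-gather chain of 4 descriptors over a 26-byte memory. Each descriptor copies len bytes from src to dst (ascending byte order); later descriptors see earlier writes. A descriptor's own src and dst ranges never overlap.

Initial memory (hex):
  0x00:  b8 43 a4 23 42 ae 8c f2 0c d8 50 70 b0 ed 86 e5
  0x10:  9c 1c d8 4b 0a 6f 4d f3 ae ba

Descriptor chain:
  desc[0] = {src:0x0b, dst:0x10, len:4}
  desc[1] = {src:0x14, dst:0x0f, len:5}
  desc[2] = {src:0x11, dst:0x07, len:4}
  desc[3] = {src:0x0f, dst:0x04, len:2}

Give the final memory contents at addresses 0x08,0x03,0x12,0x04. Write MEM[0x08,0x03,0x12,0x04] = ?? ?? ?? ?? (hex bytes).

MEM[0x08,0x03,0x12,0x04] = f3 23 f3 0a

D0: mem[0x10..0x13] <- [70 b0 ed 86]
D1: mem[0x0f..0x13] <- [0a 6f 4d f3 ae]
D2: mem[0x07..0x0a] <- [4d f3 ae 0a]
D3: mem[0x04..0x05] <- [0a 6f]
query mem[0x08]=0xf3, mem[0x03]=0x23, mem[0x12]=0xf3, mem[0x04]=0x0a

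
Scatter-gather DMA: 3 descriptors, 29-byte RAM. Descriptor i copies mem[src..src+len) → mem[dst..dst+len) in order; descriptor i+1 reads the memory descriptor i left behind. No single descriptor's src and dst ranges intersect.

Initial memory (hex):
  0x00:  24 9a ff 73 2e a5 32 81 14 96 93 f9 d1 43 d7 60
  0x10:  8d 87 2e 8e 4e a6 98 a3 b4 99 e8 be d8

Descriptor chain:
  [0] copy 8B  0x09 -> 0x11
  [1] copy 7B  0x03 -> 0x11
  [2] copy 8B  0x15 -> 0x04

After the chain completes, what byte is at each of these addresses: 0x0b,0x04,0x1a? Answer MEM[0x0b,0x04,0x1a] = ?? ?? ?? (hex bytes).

MEM[0x0b,0x04,0x1a] = d8 81 e8

#0 dst[0x11+8] := {0x96,0x93,0xf9,0xd1,0x43,0xd7,0x60,0x8d}
#1 dst[0x11+7] := {0x73,0x2e,0xa5,0x32,0x81,0x14,0x96}
#2 dst[0x04+8] := {0x81,0x14,0x96,0x8d,0x99,0xe8,0xbe,0xd8}
query mem[0x0b]=0xd8, mem[0x04]=0x81, mem[0x1a]=0xe8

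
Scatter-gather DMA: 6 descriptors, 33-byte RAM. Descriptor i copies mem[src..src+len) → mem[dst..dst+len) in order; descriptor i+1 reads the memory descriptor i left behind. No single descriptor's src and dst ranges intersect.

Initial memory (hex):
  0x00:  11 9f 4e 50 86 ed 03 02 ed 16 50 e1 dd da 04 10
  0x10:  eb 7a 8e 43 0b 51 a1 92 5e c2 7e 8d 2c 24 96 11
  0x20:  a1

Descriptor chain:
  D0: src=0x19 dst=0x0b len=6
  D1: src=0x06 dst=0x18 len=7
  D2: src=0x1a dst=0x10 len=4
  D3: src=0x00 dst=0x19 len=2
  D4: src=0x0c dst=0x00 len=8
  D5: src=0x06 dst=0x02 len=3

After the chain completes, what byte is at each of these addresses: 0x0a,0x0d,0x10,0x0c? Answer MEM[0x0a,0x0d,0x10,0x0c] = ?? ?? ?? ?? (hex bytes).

D0: mem[0x0b..0x10] <- [c2 7e 8d 2c 24 96]
D1: mem[0x18..0x1e] <- [03 02 ed 16 50 c2 7e]
D2: mem[0x10..0x13] <- [ed 16 50 c2]
D3: mem[0x19..0x1a] <- [11 9f]
D4: mem[0x00..0x07] <- [7e 8d 2c 24 ed 16 50 c2]
D5: mem[0x02..0x04] <- [50 c2 ed]
query mem[0x0a]=0x50, mem[0x0d]=0x8d, mem[0x10]=0xed, mem[0x0c]=0x7e

MEM[0x0a,0x0d,0x10,0x0c] = 50 8d ed 7e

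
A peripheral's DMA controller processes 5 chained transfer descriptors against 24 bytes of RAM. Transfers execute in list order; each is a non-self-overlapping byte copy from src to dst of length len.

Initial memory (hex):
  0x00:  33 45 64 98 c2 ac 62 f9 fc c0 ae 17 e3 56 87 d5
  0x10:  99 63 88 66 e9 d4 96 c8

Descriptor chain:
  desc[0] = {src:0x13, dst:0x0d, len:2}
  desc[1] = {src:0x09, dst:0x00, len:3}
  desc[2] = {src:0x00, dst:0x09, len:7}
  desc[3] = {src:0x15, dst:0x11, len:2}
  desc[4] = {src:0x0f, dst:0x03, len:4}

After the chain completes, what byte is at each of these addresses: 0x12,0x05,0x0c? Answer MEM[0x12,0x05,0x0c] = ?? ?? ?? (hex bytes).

  after D0: wrote 2B at 0x0d = 66e9
  after D1: wrote 3B at 0x00 = c0ae17
  after D2: wrote 7B at 0x09 = c0ae1798c2ac62
  after D3: wrote 2B at 0x11 = d496
  after D4: wrote 4B at 0x03 = 6299d496
query mem[0x12]=0x96, mem[0x05]=0xd4, mem[0x0c]=0x98

MEM[0x12,0x05,0x0c] = 96 d4 98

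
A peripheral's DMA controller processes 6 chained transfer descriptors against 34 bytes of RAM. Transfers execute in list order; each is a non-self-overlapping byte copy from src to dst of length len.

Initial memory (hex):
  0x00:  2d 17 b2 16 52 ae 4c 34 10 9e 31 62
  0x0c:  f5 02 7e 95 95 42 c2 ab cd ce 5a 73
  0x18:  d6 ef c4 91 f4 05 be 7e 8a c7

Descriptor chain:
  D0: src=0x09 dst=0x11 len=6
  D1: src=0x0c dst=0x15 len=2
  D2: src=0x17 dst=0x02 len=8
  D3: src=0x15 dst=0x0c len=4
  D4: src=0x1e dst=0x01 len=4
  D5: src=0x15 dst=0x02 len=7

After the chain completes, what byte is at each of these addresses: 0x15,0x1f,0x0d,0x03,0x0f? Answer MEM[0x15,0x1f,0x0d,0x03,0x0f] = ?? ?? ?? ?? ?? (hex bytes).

MEM[0x15,0x1f,0x0d,0x03,0x0f] = f5 7e 02 02 d6

D0: mem[0x11..0x16] <- [9e 31 62 f5 02 7e]
D1: mem[0x15..0x16] <- [f5 02]
D2: mem[0x02..0x09] <- [73 d6 ef c4 91 f4 05 be]
D3: mem[0x0c..0x0f] <- [f5 02 73 d6]
D4: mem[0x01..0x04] <- [be 7e 8a c7]
D5: mem[0x02..0x08] <- [f5 02 73 d6 ef c4 91]
query mem[0x15]=0xf5, mem[0x1f]=0x7e, mem[0x0d]=0x02, mem[0x03]=0x02, mem[0x0f]=0xd6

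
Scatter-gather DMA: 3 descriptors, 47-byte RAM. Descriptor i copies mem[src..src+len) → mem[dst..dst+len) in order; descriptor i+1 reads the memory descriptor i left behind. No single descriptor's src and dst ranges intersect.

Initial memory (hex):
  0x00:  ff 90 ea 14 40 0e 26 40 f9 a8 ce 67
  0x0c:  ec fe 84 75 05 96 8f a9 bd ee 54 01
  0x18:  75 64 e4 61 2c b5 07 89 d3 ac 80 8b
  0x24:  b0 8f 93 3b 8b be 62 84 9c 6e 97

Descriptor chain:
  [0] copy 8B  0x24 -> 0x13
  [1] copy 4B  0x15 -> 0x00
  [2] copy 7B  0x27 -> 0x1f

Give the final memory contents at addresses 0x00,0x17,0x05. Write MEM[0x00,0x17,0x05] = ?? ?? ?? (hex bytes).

#0 dst[0x13+8] := {0xb0,0x8f,0x93,0x3b,0x8b,0xbe,0x62,0x84}
#1 dst[0x00+4] := {0x93,0x3b,0x8b,0xbe}
#2 dst[0x1f+7] := {0x3b,0x8b,0xbe,0x62,0x84,0x9c,0x6e}
query mem[0x00]=0x93, mem[0x17]=0x8b, mem[0x05]=0x0e

MEM[0x00,0x17,0x05] = 93 8b 0e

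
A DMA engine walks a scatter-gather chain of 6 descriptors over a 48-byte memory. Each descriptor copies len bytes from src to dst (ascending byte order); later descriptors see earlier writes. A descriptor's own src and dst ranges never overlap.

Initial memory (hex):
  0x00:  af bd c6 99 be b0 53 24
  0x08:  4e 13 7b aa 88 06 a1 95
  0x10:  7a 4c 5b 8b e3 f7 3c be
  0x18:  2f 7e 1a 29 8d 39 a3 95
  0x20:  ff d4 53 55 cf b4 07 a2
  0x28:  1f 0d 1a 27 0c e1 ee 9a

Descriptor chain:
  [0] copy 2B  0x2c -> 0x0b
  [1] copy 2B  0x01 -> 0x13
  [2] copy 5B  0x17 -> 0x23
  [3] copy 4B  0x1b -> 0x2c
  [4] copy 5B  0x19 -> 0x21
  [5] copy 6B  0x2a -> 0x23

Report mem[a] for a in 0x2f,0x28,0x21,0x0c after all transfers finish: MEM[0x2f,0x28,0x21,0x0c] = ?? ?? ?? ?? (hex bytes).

D0: mem[0x0b..0x0c] <- [0c e1]
D1: mem[0x13..0x14] <- [bd c6]
D2: mem[0x23..0x27] <- [be 2f 7e 1a 29]
D3: mem[0x2c..0x2f] <- [29 8d 39 a3]
D4: mem[0x21..0x25] <- [7e 1a 29 8d 39]
D5: mem[0x23..0x28] <- [1a 27 29 8d 39 a3]
query mem[0x2f]=0xa3, mem[0x28]=0xa3, mem[0x21]=0x7e, mem[0x0c]=0xe1

MEM[0x2f,0x28,0x21,0x0c] = a3 a3 7e e1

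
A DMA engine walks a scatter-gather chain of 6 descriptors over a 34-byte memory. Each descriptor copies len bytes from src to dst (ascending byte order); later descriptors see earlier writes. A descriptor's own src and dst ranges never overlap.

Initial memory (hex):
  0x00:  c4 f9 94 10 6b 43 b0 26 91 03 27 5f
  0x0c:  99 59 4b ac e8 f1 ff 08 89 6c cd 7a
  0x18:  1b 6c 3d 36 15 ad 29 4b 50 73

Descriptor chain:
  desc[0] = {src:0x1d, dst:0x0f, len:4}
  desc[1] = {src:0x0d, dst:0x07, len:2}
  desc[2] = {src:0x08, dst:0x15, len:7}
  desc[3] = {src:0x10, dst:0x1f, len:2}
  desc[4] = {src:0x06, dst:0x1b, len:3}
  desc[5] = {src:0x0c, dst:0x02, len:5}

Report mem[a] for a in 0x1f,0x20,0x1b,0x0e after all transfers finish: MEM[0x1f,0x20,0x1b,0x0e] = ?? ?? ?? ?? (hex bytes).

MEM[0x1f,0x20,0x1b,0x0e] = 29 4b b0 4b

[0] 0x1d->0x0f len=4 : ad 29 4b 50
[1] 0x0d->0x07 len=2 : 59 4b
[2] 0x08->0x15 len=7 : 4b 03 27 5f 99 59 4b
[3] 0x10->0x1f len=2 : 29 4b
[4] 0x06->0x1b len=3 : b0 59 4b
[5] 0x0c->0x02 len=5 : 99 59 4b ad 29
query mem[0x1f]=0x29, mem[0x20]=0x4b, mem[0x1b]=0xb0, mem[0x0e]=0x4b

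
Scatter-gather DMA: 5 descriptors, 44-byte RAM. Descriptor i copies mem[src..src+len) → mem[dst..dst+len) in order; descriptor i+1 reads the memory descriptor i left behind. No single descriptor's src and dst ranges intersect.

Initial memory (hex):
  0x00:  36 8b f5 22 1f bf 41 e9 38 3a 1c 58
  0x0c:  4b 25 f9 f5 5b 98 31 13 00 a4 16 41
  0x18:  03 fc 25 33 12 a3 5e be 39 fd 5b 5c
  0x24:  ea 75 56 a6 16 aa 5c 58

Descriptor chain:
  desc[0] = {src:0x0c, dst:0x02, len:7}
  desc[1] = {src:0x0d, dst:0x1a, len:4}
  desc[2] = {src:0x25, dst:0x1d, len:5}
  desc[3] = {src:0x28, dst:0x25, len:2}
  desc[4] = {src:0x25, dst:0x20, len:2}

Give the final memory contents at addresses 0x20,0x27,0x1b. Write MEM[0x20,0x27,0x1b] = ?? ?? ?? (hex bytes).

#0 dst[0x02+7] := {0x4b,0x25,0xf9,0xf5,0x5b,0x98,0x31}
#1 dst[0x1a+4] := {0x25,0xf9,0xf5,0x5b}
#2 dst[0x1d+5] := {0x75,0x56,0xa6,0x16,0xaa}
#3 dst[0x25+2] := {0x16,0xaa}
#4 dst[0x20+2] := {0x16,0xaa}
query mem[0x20]=0x16, mem[0x27]=0xa6, mem[0x1b]=0xf9

MEM[0x20,0x27,0x1b] = 16 a6 f9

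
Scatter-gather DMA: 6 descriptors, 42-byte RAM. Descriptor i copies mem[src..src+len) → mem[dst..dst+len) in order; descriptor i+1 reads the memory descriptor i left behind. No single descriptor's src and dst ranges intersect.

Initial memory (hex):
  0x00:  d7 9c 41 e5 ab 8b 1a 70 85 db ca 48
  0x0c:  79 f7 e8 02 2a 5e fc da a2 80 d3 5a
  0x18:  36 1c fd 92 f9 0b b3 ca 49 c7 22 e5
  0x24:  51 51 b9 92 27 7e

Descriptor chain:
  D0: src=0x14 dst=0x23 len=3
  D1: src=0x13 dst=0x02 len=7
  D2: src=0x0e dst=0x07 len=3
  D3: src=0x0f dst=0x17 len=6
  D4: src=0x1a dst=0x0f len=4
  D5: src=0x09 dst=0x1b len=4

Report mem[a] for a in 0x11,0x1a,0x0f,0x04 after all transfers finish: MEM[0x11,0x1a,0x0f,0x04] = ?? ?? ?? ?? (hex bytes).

  after D0: wrote 3B at 0x23 = a280d3
  after D1: wrote 7B at 0x02 = daa280d35a361c
  after D2: wrote 3B at 0x07 = e8022a
  after D3: wrote 6B at 0x17 = 022a5efcdaa2
  after D4: wrote 4B at 0x0f = fcdaa20b
  after D5: wrote 4B at 0x1b = 2aca4879
query mem[0x11]=0xa2, mem[0x1a]=0xfc, mem[0x0f]=0xfc, mem[0x04]=0x80

MEM[0x11,0x1a,0x0f,0x04] = a2 fc fc 80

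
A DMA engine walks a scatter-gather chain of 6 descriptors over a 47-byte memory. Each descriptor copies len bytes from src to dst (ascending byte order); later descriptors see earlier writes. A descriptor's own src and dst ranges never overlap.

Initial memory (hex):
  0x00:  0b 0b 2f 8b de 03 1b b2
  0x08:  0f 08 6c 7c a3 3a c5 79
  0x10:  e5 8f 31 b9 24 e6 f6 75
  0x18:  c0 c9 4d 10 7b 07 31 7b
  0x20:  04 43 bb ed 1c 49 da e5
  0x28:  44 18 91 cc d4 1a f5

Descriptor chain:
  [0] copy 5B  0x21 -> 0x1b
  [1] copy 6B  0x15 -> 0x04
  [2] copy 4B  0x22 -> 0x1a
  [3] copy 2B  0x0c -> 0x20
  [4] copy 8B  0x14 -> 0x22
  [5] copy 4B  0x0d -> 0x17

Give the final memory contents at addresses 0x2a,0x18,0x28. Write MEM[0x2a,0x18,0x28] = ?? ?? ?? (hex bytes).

  after D0: wrote 5B at 0x1b = 43bbed1c49
  after D1: wrote 6B at 0x04 = e6f675c0c94d
  after D2: wrote 4B at 0x1a = bbed1c49
  after D3: wrote 2B at 0x20 = a33a
  after D4: wrote 8B at 0x22 = 24e6f675c0c9bbed
  after D5: wrote 4B at 0x17 = 3ac579e5
query mem[0x2a]=0x91, mem[0x18]=0xc5, mem[0x28]=0xbb

MEM[0x2a,0x18,0x28] = 91 c5 bb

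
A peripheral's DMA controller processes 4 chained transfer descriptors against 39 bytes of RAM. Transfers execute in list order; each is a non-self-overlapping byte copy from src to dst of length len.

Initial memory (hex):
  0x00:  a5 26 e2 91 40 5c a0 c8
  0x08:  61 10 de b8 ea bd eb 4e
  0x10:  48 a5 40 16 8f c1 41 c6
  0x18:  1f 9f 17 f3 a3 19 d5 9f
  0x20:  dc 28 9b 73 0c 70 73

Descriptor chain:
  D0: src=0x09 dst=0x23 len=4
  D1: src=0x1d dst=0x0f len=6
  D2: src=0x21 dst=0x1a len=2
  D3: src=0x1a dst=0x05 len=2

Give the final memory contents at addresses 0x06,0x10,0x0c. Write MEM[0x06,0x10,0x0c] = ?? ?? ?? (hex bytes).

MEM[0x06,0x10,0x0c] = 9b d5 ea

  after D0: wrote 4B at 0x23 = 10deb8ea
  after D1: wrote 6B at 0x0f = 19d59fdc289b
  after D2: wrote 2B at 0x1a = 289b
  after D3: wrote 2B at 0x05 = 289b
query mem[0x06]=0x9b, mem[0x10]=0xd5, mem[0x0c]=0xea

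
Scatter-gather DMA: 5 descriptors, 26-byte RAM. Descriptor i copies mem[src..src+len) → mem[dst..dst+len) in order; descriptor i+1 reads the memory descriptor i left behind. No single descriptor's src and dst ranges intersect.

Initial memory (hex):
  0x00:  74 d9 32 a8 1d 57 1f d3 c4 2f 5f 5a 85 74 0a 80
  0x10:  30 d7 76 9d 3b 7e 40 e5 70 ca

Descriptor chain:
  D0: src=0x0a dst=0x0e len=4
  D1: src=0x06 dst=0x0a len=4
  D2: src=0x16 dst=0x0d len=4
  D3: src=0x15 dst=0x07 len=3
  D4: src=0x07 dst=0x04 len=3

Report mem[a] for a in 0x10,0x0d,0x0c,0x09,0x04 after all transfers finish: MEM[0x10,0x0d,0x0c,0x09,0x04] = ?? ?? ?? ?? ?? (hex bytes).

  after D0: wrote 4B at 0x0e = 5f5a8574
  after D1: wrote 4B at 0x0a = 1fd3c42f
  after D2: wrote 4B at 0x0d = 40e570ca
  after D3: wrote 3B at 0x07 = 7e40e5
  after D4: wrote 3B at 0x04 = 7e40e5
query mem[0x10]=0xca, mem[0x0d]=0x40, mem[0x0c]=0xc4, mem[0x09]=0xe5, mem[0x04]=0x7e

MEM[0x10,0x0d,0x0c,0x09,0x04] = ca 40 c4 e5 7e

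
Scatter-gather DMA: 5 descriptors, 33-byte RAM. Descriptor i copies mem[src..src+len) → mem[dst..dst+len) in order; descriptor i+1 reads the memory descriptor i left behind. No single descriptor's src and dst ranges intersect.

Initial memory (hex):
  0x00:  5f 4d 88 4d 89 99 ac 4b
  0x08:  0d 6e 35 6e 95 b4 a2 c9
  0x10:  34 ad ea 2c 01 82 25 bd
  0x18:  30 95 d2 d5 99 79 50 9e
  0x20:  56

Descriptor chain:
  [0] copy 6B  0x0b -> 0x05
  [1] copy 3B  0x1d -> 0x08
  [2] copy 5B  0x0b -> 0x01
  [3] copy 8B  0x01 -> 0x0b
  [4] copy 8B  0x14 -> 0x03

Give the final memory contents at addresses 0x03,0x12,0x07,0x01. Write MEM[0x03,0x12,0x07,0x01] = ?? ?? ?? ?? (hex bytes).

[0] 0x0b->0x05 len=6 : 6e 95 b4 a2 c9 34
[1] 0x1d->0x08 len=3 : 79 50 9e
[2] 0x0b->0x01 len=5 : 6e 95 b4 a2 c9
[3] 0x01->0x0b len=8 : 6e 95 b4 a2 c9 95 b4 79
[4] 0x14->0x03 len=8 : 01 82 25 bd 30 95 d2 d5
query mem[0x03]=0x01, mem[0x12]=0x79, mem[0x07]=0x30, mem[0x01]=0x6e

MEM[0x03,0x12,0x07,0x01] = 01 79 30 6e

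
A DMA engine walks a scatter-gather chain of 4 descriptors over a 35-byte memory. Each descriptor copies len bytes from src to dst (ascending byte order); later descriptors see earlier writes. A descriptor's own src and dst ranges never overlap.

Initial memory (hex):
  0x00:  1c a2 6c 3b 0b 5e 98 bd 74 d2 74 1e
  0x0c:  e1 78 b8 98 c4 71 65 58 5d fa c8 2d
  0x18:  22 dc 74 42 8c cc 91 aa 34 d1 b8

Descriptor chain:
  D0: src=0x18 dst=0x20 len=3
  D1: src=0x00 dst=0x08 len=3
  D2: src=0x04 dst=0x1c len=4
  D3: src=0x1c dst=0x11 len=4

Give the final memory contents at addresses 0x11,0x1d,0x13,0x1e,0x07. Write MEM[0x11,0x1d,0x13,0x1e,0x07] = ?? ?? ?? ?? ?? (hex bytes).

D0: mem[0x20..0x22] <- [22 dc 74]
D1: mem[0x08..0x0a] <- [1c a2 6c]
D2: mem[0x1c..0x1f] <- [0b 5e 98 bd]
D3: mem[0x11..0x14] <- [0b 5e 98 bd]
query mem[0x11]=0x0b, mem[0x1d]=0x5e, mem[0x13]=0x98, mem[0x1e]=0x98, mem[0x07]=0xbd

MEM[0x11,0x1d,0x13,0x1e,0x07] = 0b 5e 98 98 bd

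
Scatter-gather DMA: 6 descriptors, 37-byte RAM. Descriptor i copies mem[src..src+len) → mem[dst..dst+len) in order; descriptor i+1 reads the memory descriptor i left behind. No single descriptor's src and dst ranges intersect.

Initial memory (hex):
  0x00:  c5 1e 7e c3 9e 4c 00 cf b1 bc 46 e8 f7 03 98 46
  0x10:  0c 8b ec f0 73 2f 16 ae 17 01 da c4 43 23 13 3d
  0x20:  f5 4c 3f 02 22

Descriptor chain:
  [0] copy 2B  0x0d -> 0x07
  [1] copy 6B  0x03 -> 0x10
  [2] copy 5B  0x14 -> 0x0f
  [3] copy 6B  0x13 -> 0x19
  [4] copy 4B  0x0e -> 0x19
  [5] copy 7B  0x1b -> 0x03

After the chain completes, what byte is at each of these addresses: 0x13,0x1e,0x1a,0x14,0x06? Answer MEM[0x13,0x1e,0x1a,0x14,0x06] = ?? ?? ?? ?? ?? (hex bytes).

#0 dst[0x07+2] := {0x03,0x98}
#1 dst[0x10+6] := {0xc3,0x9e,0x4c,0x00,0x03,0x98}
#2 dst[0x0f+5] := {0x03,0x98,0x16,0xae,0x17}
#3 dst[0x19+6] := {0x17,0x03,0x98,0x16,0xae,0x17}
#4 dst[0x19+4] := {0x98,0x03,0x98,0x16}
#5 dst[0x03+7] := {0x98,0x16,0xae,0x17,0x3d,0xf5,0x4c}
query mem[0x13]=0x17, mem[0x1e]=0x17, mem[0x1a]=0x03, mem[0x14]=0x03, mem[0x06]=0x17

MEM[0x13,0x1e,0x1a,0x14,0x06] = 17 17 03 03 17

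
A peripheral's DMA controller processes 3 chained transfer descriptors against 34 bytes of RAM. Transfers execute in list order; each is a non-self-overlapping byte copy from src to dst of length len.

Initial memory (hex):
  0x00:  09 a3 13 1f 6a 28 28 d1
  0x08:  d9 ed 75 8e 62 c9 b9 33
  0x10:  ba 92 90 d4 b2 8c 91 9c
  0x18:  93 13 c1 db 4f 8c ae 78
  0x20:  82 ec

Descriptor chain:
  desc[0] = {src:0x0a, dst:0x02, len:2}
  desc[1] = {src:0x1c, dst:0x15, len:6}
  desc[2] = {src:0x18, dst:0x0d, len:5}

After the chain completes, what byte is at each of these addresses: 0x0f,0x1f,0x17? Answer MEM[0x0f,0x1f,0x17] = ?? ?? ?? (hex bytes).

D0: mem[0x02..0x03] <- [75 8e]
D1: mem[0x15..0x1a] <- [4f 8c ae 78 82 ec]
D2: mem[0x0d..0x11] <- [78 82 ec db 4f]
query mem[0x0f]=0xec, mem[0x1f]=0x78, mem[0x17]=0xae

MEM[0x0f,0x1f,0x17] = ec 78 ae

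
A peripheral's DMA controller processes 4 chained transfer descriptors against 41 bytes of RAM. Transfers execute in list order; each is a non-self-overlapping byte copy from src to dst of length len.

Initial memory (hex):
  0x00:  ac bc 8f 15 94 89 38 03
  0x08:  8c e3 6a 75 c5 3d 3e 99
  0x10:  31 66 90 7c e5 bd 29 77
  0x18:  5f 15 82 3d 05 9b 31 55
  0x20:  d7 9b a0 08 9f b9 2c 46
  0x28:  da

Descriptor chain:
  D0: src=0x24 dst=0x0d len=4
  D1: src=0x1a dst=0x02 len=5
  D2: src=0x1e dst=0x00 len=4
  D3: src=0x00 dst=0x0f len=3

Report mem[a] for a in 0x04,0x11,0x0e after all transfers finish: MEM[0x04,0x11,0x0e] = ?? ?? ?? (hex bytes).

[0] 0x24->0x0d len=4 : 9f b9 2c 46
[1] 0x1a->0x02 len=5 : 82 3d 05 9b 31
[2] 0x1e->0x00 len=4 : 31 55 d7 9b
[3] 0x00->0x0f len=3 : 31 55 d7
query mem[0x04]=0x05, mem[0x11]=0xd7, mem[0x0e]=0xb9

MEM[0x04,0x11,0x0e] = 05 d7 b9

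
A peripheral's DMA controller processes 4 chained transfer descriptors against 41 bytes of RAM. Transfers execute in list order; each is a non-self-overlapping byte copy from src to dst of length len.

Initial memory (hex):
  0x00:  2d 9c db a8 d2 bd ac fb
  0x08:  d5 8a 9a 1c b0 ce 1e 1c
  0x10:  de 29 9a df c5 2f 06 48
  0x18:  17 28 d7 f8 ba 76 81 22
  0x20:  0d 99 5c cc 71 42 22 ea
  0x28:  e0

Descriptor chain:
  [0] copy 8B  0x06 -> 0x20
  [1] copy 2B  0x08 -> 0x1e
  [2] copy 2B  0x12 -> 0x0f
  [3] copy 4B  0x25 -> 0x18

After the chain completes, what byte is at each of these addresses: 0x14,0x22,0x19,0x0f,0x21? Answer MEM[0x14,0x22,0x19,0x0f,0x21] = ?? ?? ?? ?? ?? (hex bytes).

MEM[0x14,0x22,0x19,0x0f,0x21] = c5 d5 b0 9a fb

  after D0: wrote 8B at 0x20 = acfbd58a9a1cb0ce
  after D1: wrote 2B at 0x1e = d58a
  after D2: wrote 2B at 0x0f = 9adf
  after D3: wrote 4B at 0x18 = 1cb0cee0
query mem[0x14]=0xc5, mem[0x22]=0xd5, mem[0x19]=0xb0, mem[0x0f]=0x9a, mem[0x21]=0xfb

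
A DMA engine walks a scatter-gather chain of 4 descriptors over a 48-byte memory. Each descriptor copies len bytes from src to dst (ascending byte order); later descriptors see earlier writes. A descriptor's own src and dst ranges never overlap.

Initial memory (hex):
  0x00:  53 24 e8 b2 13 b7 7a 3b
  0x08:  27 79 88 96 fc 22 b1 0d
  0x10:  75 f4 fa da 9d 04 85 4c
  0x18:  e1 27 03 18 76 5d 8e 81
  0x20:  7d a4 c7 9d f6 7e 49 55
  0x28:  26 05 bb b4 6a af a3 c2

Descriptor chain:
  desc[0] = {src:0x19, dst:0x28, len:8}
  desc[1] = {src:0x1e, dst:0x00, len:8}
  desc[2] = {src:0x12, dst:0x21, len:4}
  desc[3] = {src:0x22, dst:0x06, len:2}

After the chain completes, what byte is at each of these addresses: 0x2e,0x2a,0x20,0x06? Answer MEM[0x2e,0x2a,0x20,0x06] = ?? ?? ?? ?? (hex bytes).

MEM[0x2e,0x2a,0x20,0x06] = 81 18 7d da

[0] 0x19->0x28 len=8 : 27 03 18 76 5d 8e 81 7d
[1] 0x1e->0x00 len=8 : 8e 81 7d a4 c7 9d f6 7e
[2] 0x12->0x21 len=4 : fa da 9d 04
[3] 0x22->0x06 len=2 : da 9d
query mem[0x2e]=0x81, mem[0x2a]=0x18, mem[0x20]=0x7d, mem[0x06]=0xda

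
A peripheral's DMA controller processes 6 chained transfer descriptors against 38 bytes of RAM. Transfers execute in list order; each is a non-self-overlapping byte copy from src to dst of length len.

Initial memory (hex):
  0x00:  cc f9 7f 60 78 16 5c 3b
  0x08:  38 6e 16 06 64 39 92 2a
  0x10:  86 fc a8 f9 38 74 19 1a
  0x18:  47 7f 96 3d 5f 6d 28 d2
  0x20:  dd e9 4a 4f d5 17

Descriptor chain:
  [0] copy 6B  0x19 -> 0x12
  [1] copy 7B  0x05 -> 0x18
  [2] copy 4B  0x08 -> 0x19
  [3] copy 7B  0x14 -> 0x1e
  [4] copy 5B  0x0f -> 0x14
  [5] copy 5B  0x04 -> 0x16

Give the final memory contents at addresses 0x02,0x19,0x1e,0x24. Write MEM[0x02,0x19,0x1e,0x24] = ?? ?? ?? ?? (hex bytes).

MEM[0x02,0x19,0x1e,0x24] = 7f 3b 3d 6e

D0: mem[0x12..0x17] <- [7f 96 3d 5f 6d 28]
D1: mem[0x18..0x1e] <- [16 5c 3b 38 6e 16 06]
D2: mem[0x19..0x1c] <- [38 6e 16 06]
D3: mem[0x1e..0x24] <- [3d 5f 6d 28 16 38 6e]
D4: mem[0x14..0x18] <- [2a 86 fc 7f 96]
D5: mem[0x16..0x1a] <- [78 16 5c 3b 38]
query mem[0x02]=0x7f, mem[0x19]=0x3b, mem[0x1e]=0x3d, mem[0x24]=0x6e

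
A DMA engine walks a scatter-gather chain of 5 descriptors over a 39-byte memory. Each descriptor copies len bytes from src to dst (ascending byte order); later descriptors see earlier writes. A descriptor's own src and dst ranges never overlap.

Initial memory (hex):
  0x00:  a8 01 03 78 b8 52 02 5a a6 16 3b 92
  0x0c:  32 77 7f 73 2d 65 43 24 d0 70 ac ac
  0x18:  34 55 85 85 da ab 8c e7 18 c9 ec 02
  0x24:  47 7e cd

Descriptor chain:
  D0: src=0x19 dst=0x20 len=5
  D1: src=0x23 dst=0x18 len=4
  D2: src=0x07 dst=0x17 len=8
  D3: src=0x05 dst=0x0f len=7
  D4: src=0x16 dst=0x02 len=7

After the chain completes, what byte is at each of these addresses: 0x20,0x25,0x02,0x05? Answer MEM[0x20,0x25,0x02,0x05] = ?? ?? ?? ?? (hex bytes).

[0] 0x19->0x20 len=5 : 55 85 85 da ab
[1] 0x23->0x18 len=4 : da ab 7e cd
[2] 0x07->0x17 len=8 : 5a a6 16 3b 92 32 77 7f
[3] 0x05->0x0f len=7 : 52 02 5a a6 16 3b 92
[4] 0x16->0x02 len=7 : ac 5a a6 16 3b 92 32
query mem[0x20]=0x55, mem[0x25]=0x7e, mem[0x02]=0xac, mem[0x05]=0x16

MEM[0x20,0x25,0x02,0x05] = 55 7e ac 16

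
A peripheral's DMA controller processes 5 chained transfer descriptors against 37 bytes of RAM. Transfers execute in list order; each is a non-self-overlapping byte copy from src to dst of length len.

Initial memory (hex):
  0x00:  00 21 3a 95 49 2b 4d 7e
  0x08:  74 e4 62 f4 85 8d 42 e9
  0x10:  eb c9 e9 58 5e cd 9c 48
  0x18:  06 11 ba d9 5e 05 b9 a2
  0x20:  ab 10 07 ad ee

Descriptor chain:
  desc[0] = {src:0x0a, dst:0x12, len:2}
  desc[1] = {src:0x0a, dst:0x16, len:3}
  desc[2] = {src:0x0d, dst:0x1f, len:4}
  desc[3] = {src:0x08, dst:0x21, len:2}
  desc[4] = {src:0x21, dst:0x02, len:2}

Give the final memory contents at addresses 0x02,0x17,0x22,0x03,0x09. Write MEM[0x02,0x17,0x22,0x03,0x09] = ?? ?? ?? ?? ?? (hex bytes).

#0 dst[0x12+2] := {0x62,0xf4}
#1 dst[0x16+3] := {0x62,0xf4,0x85}
#2 dst[0x1f+4] := {0x8d,0x42,0xe9,0xeb}
#3 dst[0x21+2] := {0x74,0xe4}
#4 dst[0x02+2] := {0x74,0xe4}
query mem[0x02]=0x74, mem[0x17]=0xf4, mem[0x22]=0xe4, mem[0x03]=0xe4, mem[0x09]=0xe4

MEM[0x02,0x17,0x22,0x03,0x09] = 74 f4 e4 e4 e4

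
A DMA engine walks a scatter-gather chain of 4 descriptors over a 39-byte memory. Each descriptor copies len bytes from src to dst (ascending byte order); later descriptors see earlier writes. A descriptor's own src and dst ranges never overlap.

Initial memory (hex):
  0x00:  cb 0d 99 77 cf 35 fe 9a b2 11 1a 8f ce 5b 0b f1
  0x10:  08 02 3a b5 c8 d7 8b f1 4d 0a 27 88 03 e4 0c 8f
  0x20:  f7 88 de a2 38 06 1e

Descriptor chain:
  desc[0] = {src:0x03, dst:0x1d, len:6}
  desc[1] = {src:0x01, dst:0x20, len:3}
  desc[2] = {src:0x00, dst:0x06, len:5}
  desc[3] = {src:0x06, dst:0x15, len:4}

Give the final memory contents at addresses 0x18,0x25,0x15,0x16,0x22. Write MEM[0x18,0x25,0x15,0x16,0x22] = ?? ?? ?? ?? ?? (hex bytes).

D0: mem[0x1d..0x22] <- [77 cf 35 fe 9a b2]
D1: mem[0x20..0x22] <- [0d 99 77]
D2: mem[0x06..0x0a] <- [cb 0d 99 77 cf]
D3: mem[0x15..0x18] <- [cb 0d 99 77]
query mem[0x18]=0x77, mem[0x25]=0x06, mem[0x15]=0xcb, mem[0x16]=0x0d, mem[0x22]=0x77

MEM[0x18,0x25,0x15,0x16,0x22] = 77 06 cb 0d 77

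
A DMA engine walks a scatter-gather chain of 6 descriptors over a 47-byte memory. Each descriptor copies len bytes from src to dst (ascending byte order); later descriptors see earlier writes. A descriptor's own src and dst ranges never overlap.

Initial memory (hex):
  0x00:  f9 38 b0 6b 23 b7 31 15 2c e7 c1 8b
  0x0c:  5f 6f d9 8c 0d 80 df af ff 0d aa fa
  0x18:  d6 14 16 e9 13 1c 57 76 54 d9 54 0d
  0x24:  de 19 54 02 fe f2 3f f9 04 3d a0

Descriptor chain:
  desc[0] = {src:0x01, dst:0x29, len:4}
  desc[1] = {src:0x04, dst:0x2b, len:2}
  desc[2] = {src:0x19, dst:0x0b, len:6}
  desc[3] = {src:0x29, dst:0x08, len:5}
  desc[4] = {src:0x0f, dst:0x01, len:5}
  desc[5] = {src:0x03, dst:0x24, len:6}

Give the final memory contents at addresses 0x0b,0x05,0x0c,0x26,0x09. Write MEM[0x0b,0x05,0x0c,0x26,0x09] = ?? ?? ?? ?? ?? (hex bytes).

MEM[0x0b,0x05,0x0c,0x26,0x09] = b7 af 3d af b0

[0] 0x01->0x29 len=4 : 38 b0 6b 23
[1] 0x04->0x2b len=2 : 23 b7
[2] 0x19->0x0b len=6 : 14 16 e9 13 1c 57
[3] 0x29->0x08 len=5 : 38 b0 23 b7 3d
[4] 0x0f->0x01 len=5 : 1c 57 80 df af
[5] 0x03->0x24 len=6 : 80 df af 31 15 38
query mem[0x0b]=0xb7, mem[0x05]=0xaf, mem[0x0c]=0x3d, mem[0x26]=0xaf, mem[0x09]=0xb0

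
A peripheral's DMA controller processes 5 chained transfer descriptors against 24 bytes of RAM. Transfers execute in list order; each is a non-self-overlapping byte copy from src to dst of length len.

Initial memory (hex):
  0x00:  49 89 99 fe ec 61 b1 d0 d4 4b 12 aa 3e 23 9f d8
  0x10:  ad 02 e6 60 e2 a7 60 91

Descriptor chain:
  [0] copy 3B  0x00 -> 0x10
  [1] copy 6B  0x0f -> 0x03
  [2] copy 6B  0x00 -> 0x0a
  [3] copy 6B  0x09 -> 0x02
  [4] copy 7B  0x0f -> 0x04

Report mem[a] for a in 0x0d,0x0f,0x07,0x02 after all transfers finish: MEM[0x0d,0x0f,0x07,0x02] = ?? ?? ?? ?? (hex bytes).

#0 dst[0x10+3] := {0x49,0x89,0x99}
#1 dst[0x03+6] := {0xd8,0x49,0x89,0x99,0x60,0xe2}
#2 dst[0x0a+6] := {0x49,0x89,0x99,0xd8,0x49,0x89}
#3 dst[0x02+6] := {0x4b,0x49,0x89,0x99,0xd8,0x49}
#4 dst[0x04+7] := {0x89,0x49,0x89,0x99,0x60,0xe2,0xa7}
query mem[0x0d]=0xd8, mem[0x0f]=0x89, mem[0x07]=0x99, mem[0x02]=0x4b

MEM[0x0d,0x0f,0x07,0x02] = d8 89 99 4b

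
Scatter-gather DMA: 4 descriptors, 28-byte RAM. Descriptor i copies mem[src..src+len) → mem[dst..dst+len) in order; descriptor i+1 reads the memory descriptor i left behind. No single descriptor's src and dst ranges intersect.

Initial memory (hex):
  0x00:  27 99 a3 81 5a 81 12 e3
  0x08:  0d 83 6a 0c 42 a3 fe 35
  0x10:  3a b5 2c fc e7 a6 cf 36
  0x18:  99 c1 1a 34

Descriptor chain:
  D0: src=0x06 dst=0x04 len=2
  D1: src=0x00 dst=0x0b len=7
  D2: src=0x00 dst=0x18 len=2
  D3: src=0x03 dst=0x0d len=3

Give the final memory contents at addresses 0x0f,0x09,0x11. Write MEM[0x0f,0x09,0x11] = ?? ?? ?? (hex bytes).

[0] 0x06->0x04 len=2 : 12 e3
[1] 0x00->0x0b len=7 : 27 99 a3 81 12 e3 12
[2] 0x00->0x18 len=2 : 27 99
[3] 0x03->0x0d len=3 : 81 12 e3
query mem[0x0f]=0xe3, mem[0x09]=0x83, mem[0x11]=0x12

MEM[0x0f,0x09,0x11] = e3 83 12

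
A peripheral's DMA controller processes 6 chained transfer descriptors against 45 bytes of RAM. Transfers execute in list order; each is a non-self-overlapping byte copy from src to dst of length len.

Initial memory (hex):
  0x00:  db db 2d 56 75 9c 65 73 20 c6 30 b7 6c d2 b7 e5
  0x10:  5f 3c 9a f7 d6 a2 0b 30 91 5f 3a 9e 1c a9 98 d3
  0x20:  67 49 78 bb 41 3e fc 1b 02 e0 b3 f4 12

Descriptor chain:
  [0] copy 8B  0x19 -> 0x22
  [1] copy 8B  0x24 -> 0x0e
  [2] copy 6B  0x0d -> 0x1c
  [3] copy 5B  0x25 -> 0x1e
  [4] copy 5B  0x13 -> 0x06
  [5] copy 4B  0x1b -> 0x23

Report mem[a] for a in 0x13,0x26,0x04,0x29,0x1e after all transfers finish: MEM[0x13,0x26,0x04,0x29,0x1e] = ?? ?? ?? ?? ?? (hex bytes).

[0] 0x19->0x22 len=8 : 5f 3a 9e 1c a9 98 d3 67
[1] 0x24->0x0e len=8 : 9e 1c a9 98 d3 67 b3 f4
[2] 0x0d->0x1c len=6 : d2 9e 1c a9 98 d3
[3] 0x25->0x1e len=5 : 1c a9 98 d3 67
[4] 0x13->0x06 len=5 : 67 b3 f4 0b 30
[5] 0x1b->0x23 len=4 : 9e d2 9e 1c
query mem[0x13]=0x67, mem[0x26]=0x1c, mem[0x04]=0x75, mem[0x29]=0x67, mem[0x1e]=0x1c

MEM[0x13,0x26,0x04,0x29,0x1e] = 67 1c 75 67 1c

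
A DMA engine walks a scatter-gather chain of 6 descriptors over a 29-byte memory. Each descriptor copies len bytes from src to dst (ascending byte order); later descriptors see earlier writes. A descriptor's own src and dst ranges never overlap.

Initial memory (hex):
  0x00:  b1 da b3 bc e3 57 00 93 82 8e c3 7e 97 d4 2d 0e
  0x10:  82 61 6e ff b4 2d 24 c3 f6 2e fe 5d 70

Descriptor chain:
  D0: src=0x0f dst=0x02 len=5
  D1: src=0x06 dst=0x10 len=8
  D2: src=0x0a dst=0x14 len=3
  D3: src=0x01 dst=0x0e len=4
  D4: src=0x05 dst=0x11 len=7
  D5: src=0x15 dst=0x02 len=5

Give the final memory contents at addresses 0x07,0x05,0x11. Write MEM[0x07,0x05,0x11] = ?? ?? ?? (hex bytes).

MEM[0x07,0x05,0x11] = 93 f6 6e

  after D0: wrote 5B at 0x02 = 0e82616eff
  after D1: wrote 8B at 0x10 = ff93828ec37e97d4
  after D2: wrote 3B at 0x14 = c37e97
  after D3: wrote 4B at 0x0e = da0e8261
  after D4: wrote 7B at 0x11 = 6eff93828ec37e
  after D5: wrote 5B at 0x02 = 8ec37ef62e
query mem[0x07]=0x93, mem[0x05]=0xf6, mem[0x11]=0x6e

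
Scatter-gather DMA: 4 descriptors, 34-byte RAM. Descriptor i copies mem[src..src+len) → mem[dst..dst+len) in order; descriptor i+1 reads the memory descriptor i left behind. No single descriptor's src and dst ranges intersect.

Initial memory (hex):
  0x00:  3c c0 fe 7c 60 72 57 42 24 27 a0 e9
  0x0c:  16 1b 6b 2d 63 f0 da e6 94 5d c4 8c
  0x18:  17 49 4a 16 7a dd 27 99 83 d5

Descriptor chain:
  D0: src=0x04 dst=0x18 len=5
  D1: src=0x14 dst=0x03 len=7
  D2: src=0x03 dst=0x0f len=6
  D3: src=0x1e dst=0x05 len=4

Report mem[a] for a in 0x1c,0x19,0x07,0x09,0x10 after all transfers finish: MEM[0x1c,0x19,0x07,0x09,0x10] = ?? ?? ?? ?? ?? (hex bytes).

MEM[0x1c,0x19,0x07,0x09,0x10] = 24 72 83 57 5d

#0 dst[0x18+5] := {0x60,0x72,0x57,0x42,0x24}
#1 dst[0x03+7] := {0x94,0x5d,0xc4,0x8c,0x60,0x72,0x57}
#2 dst[0x0f+6] := {0x94,0x5d,0xc4,0x8c,0x60,0x72}
#3 dst[0x05+4] := {0x27,0x99,0x83,0xd5}
query mem[0x1c]=0x24, mem[0x19]=0x72, mem[0x07]=0x83, mem[0x09]=0x57, mem[0x10]=0x5d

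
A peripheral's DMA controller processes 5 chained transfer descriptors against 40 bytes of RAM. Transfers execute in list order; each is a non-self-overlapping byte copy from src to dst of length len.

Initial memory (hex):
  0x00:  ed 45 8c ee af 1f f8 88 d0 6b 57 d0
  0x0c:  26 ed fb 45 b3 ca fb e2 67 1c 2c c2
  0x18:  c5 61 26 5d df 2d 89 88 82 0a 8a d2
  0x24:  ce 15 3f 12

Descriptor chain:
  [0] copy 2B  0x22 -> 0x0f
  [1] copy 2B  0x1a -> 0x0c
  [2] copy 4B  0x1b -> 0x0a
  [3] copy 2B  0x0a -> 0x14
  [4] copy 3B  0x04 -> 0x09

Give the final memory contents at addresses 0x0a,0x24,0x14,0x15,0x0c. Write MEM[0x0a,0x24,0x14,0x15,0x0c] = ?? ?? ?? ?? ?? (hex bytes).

D0: mem[0x0f..0x10] <- [8a d2]
D1: mem[0x0c..0x0d] <- [26 5d]
D2: mem[0x0a..0x0d] <- [5d df 2d 89]
D3: mem[0x14..0x15] <- [5d df]
D4: mem[0x09..0x0b] <- [af 1f f8]
query mem[0x0a]=0x1f, mem[0x24]=0xce, mem[0x14]=0x5d, mem[0x15]=0xdf, mem[0x0c]=0x2d

MEM[0x0a,0x24,0x14,0x15,0x0c] = 1f ce 5d df 2d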